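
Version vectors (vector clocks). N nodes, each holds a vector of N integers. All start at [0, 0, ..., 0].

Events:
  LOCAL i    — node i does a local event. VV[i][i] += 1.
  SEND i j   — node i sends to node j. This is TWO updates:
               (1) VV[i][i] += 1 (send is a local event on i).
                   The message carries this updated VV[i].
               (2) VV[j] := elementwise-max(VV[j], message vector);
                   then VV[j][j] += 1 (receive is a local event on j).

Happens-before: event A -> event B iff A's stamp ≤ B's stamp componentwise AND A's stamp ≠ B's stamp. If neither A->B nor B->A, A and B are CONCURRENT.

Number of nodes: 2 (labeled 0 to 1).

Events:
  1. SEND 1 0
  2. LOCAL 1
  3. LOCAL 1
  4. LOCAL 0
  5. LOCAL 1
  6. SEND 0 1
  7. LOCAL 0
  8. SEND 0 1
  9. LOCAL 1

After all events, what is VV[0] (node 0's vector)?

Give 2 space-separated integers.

Answer: 5 1

Derivation:
Initial: VV[0]=[0, 0]
Initial: VV[1]=[0, 0]
Event 1: SEND 1->0: VV[1][1]++ -> VV[1]=[0, 1], msg_vec=[0, 1]; VV[0]=max(VV[0],msg_vec) then VV[0][0]++ -> VV[0]=[1, 1]
Event 2: LOCAL 1: VV[1][1]++ -> VV[1]=[0, 2]
Event 3: LOCAL 1: VV[1][1]++ -> VV[1]=[0, 3]
Event 4: LOCAL 0: VV[0][0]++ -> VV[0]=[2, 1]
Event 5: LOCAL 1: VV[1][1]++ -> VV[1]=[0, 4]
Event 6: SEND 0->1: VV[0][0]++ -> VV[0]=[3, 1], msg_vec=[3, 1]; VV[1]=max(VV[1],msg_vec) then VV[1][1]++ -> VV[1]=[3, 5]
Event 7: LOCAL 0: VV[0][0]++ -> VV[0]=[4, 1]
Event 8: SEND 0->1: VV[0][0]++ -> VV[0]=[5, 1], msg_vec=[5, 1]; VV[1]=max(VV[1],msg_vec) then VV[1][1]++ -> VV[1]=[5, 6]
Event 9: LOCAL 1: VV[1][1]++ -> VV[1]=[5, 7]
Final vectors: VV[0]=[5, 1]; VV[1]=[5, 7]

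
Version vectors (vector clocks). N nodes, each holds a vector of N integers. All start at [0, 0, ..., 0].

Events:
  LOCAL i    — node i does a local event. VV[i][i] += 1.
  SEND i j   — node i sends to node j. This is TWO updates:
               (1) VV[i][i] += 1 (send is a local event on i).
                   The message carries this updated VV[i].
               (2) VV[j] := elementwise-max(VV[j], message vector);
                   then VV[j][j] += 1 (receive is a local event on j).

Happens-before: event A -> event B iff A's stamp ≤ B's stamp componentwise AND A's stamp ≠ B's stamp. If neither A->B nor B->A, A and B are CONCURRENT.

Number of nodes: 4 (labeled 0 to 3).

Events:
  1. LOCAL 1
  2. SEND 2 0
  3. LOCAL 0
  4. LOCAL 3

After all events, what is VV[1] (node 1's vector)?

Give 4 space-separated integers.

Initial: VV[0]=[0, 0, 0, 0]
Initial: VV[1]=[0, 0, 0, 0]
Initial: VV[2]=[0, 0, 0, 0]
Initial: VV[3]=[0, 0, 0, 0]
Event 1: LOCAL 1: VV[1][1]++ -> VV[1]=[0, 1, 0, 0]
Event 2: SEND 2->0: VV[2][2]++ -> VV[2]=[0, 0, 1, 0], msg_vec=[0, 0, 1, 0]; VV[0]=max(VV[0],msg_vec) then VV[0][0]++ -> VV[0]=[1, 0, 1, 0]
Event 3: LOCAL 0: VV[0][0]++ -> VV[0]=[2, 0, 1, 0]
Event 4: LOCAL 3: VV[3][3]++ -> VV[3]=[0, 0, 0, 1]
Final vectors: VV[0]=[2, 0, 1, 0]; VV[1]=[0, 1, 0, 0]; VV[2]=[0, 0, 1, 0]; VV[3]=[0, 0, 0, 1]

Answer: 0 1 0 0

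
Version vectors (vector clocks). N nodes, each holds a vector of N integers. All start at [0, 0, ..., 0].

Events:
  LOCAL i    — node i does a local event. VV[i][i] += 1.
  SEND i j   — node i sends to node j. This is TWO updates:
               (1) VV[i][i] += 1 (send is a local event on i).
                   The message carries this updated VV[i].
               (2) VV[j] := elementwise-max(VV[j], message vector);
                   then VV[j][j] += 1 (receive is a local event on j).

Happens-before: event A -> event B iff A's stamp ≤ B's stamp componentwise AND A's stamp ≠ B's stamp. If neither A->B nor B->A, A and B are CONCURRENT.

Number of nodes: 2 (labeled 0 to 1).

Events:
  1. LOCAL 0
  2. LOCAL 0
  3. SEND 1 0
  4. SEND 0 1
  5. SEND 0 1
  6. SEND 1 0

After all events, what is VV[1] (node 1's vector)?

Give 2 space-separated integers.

Answer: 5 4

Derivation:
Initial: VV[0]=[0, 0]
Initial: VV[1]=[0, 0]
Event 1: LOCAL 0: VV[0][0]++ -> VV[0]=[1, 0]
Event 2: LOCAL 0: VV[0][0]++ -> VV[0]=[2, 0]
Event 3: SEND 1->0: VV[1][1]++ -> VV[1]=[0, 1], msg_vec=[0, 1]; VV[0]=max(VV[0],msg_vec) then VV[0][0]++ -> VV[0]=[3, 1]
Event 4: SEND 0->1: VV[0][0]++ -> VV[0]=[4, 1], msg_vec=[4, 1]; VV[1]=max(VV[1],msg_vec) then VV[1][1]++ -> VV[1]=[4, 2]
Event 5: SEND 0->1: VV[0][0]++ -> VV[0]=[5, 1], msg_vec=[5, 1]; VV[1]=max(VV[1],msg_vec) then VV[1][1]++ -> VV[1]=[5, 3]
Event 6: SEND 1->0: VV[1][1]++ -> VV[1]=[5, 4], msg_vec=[5, 4]; VV[0]=max(VV[0],msg_vec) then VV[0][0]++ -> VV[0]=[6, 4]
Final vectors: VV[0]=[6, 4]; VV[1]=[5, 4]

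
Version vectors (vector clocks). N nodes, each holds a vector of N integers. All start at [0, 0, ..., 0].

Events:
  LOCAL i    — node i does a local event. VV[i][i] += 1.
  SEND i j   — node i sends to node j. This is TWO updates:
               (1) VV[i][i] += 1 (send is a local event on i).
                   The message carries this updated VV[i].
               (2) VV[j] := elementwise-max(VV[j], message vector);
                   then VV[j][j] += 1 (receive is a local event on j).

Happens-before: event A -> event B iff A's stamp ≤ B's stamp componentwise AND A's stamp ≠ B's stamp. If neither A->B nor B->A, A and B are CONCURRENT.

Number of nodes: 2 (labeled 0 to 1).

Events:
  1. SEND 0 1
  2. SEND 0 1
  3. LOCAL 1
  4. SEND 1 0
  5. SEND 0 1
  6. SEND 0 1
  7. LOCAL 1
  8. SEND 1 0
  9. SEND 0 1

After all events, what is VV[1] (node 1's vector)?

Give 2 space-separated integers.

Answer: 7 9

Derivation:
Initial: VV[0]=[0, 0]
Initial: VV[1]=[0, 0]
Event 1: SEND 0->1: VV[0][0]++ -> VV[0]=[1, 0], msg_vec=[1, 0]; VV[1]=max(VV[1],msg_vec) then VV[1][1]++ -> VV[1]=[1, 1]
Event 2: SEND 0->1: VV[0][0]++ -> VV[0]=[2, 0], msg_vec=[2, 0]; VV[1]=max(VV[1],msg_vec) then VV[1][1]++ -> VV[1]=[2, 2]
Event 3: LOCAL 1: VV[1][1]++ -> VV[1]=[2, 3]
Event 4: SEND 1->0: VV[1][1]++ -> VV[1]=[2, 4], msg_vec=[2, 4]; VV[0]=max(VV[0],msg_vec) then VV[0][0]++ -> VV[0]=[3, 4]
Event 5: SEND 0->1: VV[0][0]++ -> VV[0]=[4, 4], msg_vec=[4, 4]; VV[1]=max(VV[1],msg_vec) then VV[1][1]++ -> VV[1]=[4, 5]
Event 6: SEND 0->1: VV[0][0]++ -> VV[0]=[5, 4], msg_vec=[5, 4]; VV[1]=max(VV[1],msg_vec) then VV[1][1]++ -> VV[1]=[5, 6]
Event 7: LOCAL 1: VV[1][1]++ -> VV[1]=[5, 7]
Event 8: SEND 1->0: VV[1][1]++ -> VV[1]=[5, 8], msg_vec=[5, 8]; VV[0]=max(VV[0],msg_vec) then VV[0][0]++ -> VV[0]=[6, 8]
Event 9: SEND 0->1: VV[0][0]++ -> VV[0]=[7, 8], msg_vec=[7, 8]; VV[1]=max(VV[1],msg_vec) then VV[1][1]++ -> VV[1]=[7, 9]
Final vectors: VV[0]=[7, 8]; VV[1]=[7, 9]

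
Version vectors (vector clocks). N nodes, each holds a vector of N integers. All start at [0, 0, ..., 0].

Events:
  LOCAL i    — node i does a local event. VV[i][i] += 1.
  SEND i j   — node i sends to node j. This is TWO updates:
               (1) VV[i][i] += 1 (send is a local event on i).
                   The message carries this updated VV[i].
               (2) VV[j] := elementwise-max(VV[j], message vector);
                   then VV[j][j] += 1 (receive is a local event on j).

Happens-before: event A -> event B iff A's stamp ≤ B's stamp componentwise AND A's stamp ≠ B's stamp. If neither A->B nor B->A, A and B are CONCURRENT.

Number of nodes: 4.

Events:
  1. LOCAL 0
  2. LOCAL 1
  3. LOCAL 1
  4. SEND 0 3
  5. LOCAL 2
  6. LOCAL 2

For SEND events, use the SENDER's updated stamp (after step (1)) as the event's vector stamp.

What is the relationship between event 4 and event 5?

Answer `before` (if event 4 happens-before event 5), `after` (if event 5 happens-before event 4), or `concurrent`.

Initial: VV[0]=[0, 0, 0, 0]
Initial: VV[1]=[0, 0, 0, 0]
Initial: VV[2]=[0, 0, 0, 0]
Initial: VV[3]=[0, 0, 0, 0]
Event 1: LOCAL 0: VV[0][0]++ -> VV[0]=[1, 0, 0, 0]
Event 2: LOCAL 1: VV[1][1]++ -> VV[1]=[0, 1, 0, 0]
Event 3: LOCAL 1: VV[1][1]++ -> VV[1]=[0, 2, 0, 0]
Event 4: SEND 0->3: VV[0][0]++ -> VV[0]=[2, 0, 0, 0], msg_vec=[2, 0, 0, 0]; VV[3]=max(VV[3],msg_vec) then VV[3][3]++ -> VV[3]=[2, 0, 0, 1]
Event 5: LOCAL 2: VV[2][2]++ -> VV[2]=[0, 0, 1, 0]
Event 6: LOCAL 2: VV[2][2]++ -> VV[2]=[0, 0, 2, 0]
Event 4 stamp: [2, 0, 0, 0]
Event 5 stamp: [0, 0, 1, 0]
[2, 0, 0, 0] <= [0, 0, 1, 0]? False
[0, 0, 1, 0] <= [2, 0, 0, 0]? False
Relation: concurrent

Answer: concurrent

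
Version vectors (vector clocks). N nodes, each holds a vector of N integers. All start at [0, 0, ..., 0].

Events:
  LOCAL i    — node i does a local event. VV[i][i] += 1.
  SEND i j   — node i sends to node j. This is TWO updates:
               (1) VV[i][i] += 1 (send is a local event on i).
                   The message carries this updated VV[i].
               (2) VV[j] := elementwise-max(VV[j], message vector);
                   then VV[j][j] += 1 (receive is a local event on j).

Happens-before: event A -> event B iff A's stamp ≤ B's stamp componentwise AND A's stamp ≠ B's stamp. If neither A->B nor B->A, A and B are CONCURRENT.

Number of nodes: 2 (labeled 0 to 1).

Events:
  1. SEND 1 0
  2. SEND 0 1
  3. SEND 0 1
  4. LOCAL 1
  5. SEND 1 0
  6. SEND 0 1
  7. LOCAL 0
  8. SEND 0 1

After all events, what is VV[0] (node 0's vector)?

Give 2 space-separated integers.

Initial: VV[0]=[0, 0]
Initial: VV[1]=[0, 0]
Event 1: SEND 1->0: VV[1][1]++ -> VV[1]=[0, 1], msg_vec=[0, 1]; VV[0]=max(VV[0],msg_vec) then VV[0][0]++ -> VV[0]=[1, 1]
Event 2: SEND 0->1: VV[0][0]++ -> VV[0]=[2, 1], msg_vec=[2, 1]; VV[1]=max(VV[1],msg_vec) then VV[1][1]++ -> VV[1]=[2, 2]
Event 3: SEND 0->1: VV[0][0]++ -> VV[0]=[3, 1], msg_vec=[3, 1]; VV[1]=max(VV[1],msg_vec) then VV[1][1]++ -> VV[1]=[3, 3]
Event 4: LOCAL 1: VV[1][1]++ -> VV[1]=[3, 4]
Event 5: SEND 1->0: VV[1][1]++ -> VV[1]=[3, 5], msg_vec=[3, 5]; VV[0]=max(VV[0],msg_vec) then VV[0][0]++ -> VV[0]=[4, 5]
Event 6: SEND 0->1: VV[0][0]++ -> VV[0]=[5, 5], msg_vec=[5, 5]; VV[1]=max(VV[1],msg_vec) then VV[1][1]++ -> VV[1]=[5, 6]
Event 7: LOCAL 0: VV[0][0]++ -> VV[0]=[6, 5]
Event 8: SEND 0->1: VV[0][0]++ -> VV[0]=[7, 5], msg_vec=[7, 5]; VV[1]=max(VV[1],msg_vec) then VV[1][1]++ -> VV[1]=[7, 7]
Final vectors: VV[0]=[7, 5]; VV[1]=[7, 7]

Answer: 7 5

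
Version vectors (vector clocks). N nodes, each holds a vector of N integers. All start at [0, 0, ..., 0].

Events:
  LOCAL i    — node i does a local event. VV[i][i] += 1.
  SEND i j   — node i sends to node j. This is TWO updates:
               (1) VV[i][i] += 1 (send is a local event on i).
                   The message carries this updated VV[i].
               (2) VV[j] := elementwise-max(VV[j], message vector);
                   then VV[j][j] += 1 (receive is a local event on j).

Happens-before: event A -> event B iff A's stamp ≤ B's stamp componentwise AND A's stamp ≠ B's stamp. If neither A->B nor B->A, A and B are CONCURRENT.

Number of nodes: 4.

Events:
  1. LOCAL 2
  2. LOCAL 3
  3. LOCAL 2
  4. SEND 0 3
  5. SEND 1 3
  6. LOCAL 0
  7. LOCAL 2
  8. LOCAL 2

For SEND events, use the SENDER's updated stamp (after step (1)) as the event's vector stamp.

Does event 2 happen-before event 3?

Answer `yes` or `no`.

Answer: no

Derivation:
Initial: VV[0]=[0, 0, 0, 0]
Initial: VV[1]=[0, 0, 0, 0]
Initial: VV[2]=[0, 0, 0, 0]
Initial: VV[3]=[0, 0, 0, 0]
Event 1: LOCAL 2: VV[2][2]++ -> VV[2]=[0, 0, 1, 0]
Event 2: LOCAL 3: VV[3][3]++ -> VV[3]=[0, 0, 0, 1]
Event 3: LOCAL 2: VV[2][2]++ -> VV[2]=[0, 0, 2, 0]
Event 4: SEND 0->3: VV[0][0]++ -> VV[0]=[1, 0, 0, 0], msg_vec=[1, 0, 0, 0]; VV[3]=max(VV[3],msg_vec) then VV[3][3]++ -> VV[3]=[1, 0, 0, 2]
Event 5: SEND 1->3: VV[1][1]++ -> VV[1]=[0, 1, 0, 0], msg_vec=[0, 1, 0, 0]; VV[3]=max(VV[3],msg_vec) then VV[3][3]++ -> VV[3]=[1, 1, 0, 3]
Event 6: LOCAL 0: VV[0][0]++ -> VV[0]=[2, 0, 0, 0]
Event 7: LOCAL 2: VV[2][2]++ -> VV[2]=[0, 0, 3, 0]
Event 8: LOCAL 2: VV[2][2]++ -> VV[2]=[0, 0, 4, 0]
Event 2 stamp: [0, 0, 0, 1]
Event 3 stamp: [0, 0, 2, 0]
[0, 0, 0, 1] <= [0, 0, 2, 0]? False. Equal? False. Happens-before: False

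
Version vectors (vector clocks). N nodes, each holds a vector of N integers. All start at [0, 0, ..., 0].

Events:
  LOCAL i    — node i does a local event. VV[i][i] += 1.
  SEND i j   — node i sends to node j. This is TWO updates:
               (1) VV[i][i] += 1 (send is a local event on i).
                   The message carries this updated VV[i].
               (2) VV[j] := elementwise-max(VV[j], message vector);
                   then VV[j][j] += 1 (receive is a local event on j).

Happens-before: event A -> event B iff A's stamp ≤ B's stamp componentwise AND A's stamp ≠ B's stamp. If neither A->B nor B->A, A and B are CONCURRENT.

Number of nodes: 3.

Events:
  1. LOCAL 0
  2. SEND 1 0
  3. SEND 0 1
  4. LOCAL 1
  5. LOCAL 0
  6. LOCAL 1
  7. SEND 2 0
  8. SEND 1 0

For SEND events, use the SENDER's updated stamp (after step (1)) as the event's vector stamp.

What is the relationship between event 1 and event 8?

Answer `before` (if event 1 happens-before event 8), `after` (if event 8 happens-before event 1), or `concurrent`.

Initial: VV[0]=[0, 0, 0]
Initial: VV[1]=[0, 0, 0]
Initial: VV[2]=[0, 0, 0]
Event 1: LOCAL 0: VV[0][0]++ -> VV[0]=[1, 0, 0]
Event 2: SEND 1->0: VV[1][1]++ -> VV[1]=[0, 1, 0], msg_vec=[0, 1, 0]; VV[0]=max(VV[0],msg_vec) then VV[0][0]++ -> VV[0]=[2, 1, 0]
Event 3: SEND 0->1: VV[0][0]++ -> VV[0]=[3, 1, 0], msg_vec=[3, 1, 0]; VV[1]=max(VV[1],msg_vec) then VV[1][1]++ -> VV[1]=[3, 2, 0]
Event 4: LOCAL 1: VV[1][1]++ -> VV[1]=[3, 3, 0]
Event 5: LOCAL 0: VV[0][0]++ -> VV[0]=[4, 1, 0]
Event 6: LOCAL 1: VV[1][1]++ -> VV[1]=[3, 4, 0]
Event 7: SEND 2->0: VV[2][2]++ -> VV[2]=[0, 0, 1], msg_vec=[0, 0, 1]; VV[0]=max(VV[0],msg_vec) then VV[0][0]++ -> VV[0]=[5, 1, 1]
Event 8: SEND 1->0: VV[1][1]++ -> VV[1]=[3, 5, 0], msg_vec=[3, 5, 0]; VV[0]=max(VV[0],msg_vec) then VV[0][0]++ -> VV[0]=[6, 5, 1]
Event 1 stamp: [1, 0, 0]
Event 8 stamp: [3, 5, 0]
[1, 0, 0] <= [3, 5, 0]? True
[3, 5, 0] <= [1, 0, 0]? False
Relation: before

Answer: before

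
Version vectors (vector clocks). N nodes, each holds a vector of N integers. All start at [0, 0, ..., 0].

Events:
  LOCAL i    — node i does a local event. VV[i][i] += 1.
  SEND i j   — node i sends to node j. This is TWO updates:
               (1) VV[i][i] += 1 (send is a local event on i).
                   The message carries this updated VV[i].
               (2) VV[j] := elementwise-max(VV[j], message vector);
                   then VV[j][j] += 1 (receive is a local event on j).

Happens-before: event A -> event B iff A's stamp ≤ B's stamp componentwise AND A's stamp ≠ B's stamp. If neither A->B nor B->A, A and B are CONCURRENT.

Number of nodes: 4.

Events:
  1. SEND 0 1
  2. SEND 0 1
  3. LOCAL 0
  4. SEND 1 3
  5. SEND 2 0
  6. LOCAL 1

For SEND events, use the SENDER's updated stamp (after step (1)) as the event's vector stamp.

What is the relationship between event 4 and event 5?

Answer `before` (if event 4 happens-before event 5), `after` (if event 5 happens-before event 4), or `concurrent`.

Answer: concurrent

Derivation:
Initial: VV[0]=[0, 0, 0, 0]
Initial: VV[1]=[0, 0, 0, 0]
Initial: VV[2]=[0, 0, 0, 0]
Initial: VV[3]=[0, 0, 0, 0]
Event 1: SEND 0->1: VV[0][0]++ -> VV[0]=[1, 0, 0, 0], msg_vec=[1, 0, 0, 0]; VV[1]=max(VV[1],msg_vec) then VV[1][1]++ -> VV[1]=[1, 1, 0, 0]
Event 2: SEND 0->1: VV[0][0]++ -> VV[0]=[2, 0, 0, 0], msg_vec=[2, 0, 0, 0]; VV[1]=max(VV[1],msg_vec) then VV[1][1]++ -> VV[1]=[2, 2, 0, 0]
Event 3: LOCAL 0: VV[0][0]++ -> VV[0]=[3, 0, 0, 0]
Event 4: SEND 1->3: VV[1][1]++ -> VV[1]=[2, 3, 0, 0], msg_vec=[2, 3, 0, 0]; VV[3]=max(VV[3],msg_vec) then VV[3][3]++ -> VV[3]=[2, 3, 0, 1]
Event 5: SEND 2->0: VV[2][2]++ -> VV[2]=[0, 0, 1, 0], msg_vec=[0, 0, 1, 0]; VV[0]=max(VV[0],msg_vec) then VV[0][0]++ -> VV[0]=[4, 0, 1, 0]
Event 6: LOCAL 1: VV[1][1]++ -> VV[1]=[2, 4, 0, 0]
Event 4 stamp: [2, 3, 0, 0]
Event 5 stamp: [0, 0, 1, 0]
[2, 3, 0, 0] <= [0, 0, 1, 0]? False
[0, 0, 1, 0] <= [2, 3, 0, 0]? False
Relation: concurrent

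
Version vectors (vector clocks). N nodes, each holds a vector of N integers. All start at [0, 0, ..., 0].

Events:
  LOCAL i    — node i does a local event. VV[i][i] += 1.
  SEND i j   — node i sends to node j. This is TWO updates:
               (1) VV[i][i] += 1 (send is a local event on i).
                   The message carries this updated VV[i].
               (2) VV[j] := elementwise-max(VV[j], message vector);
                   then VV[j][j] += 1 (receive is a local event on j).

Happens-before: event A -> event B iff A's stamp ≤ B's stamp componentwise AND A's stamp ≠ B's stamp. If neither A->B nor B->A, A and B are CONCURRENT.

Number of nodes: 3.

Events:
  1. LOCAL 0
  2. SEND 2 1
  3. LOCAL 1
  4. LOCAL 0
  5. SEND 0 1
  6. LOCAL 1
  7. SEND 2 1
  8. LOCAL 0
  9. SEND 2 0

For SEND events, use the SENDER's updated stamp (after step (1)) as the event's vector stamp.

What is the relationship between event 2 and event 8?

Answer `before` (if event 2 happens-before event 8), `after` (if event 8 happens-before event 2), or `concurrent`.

Answer: concurrent

Derivation:
Initial: VV[0]=[0, 0, 0]
Initial: VV[1]=[0, 0, 0]
Initial: VV[2]=[0, 0, 0]
Event 1: LOCAL 0: VV[0][0]++ -> VV[0]=[1, 0, 0]
Event 2: SEND 2->1: VV[2][2]++ -> VV[2]=[0, 0, 1], msg_vec=[0, 0, 1]; VV[1]=max(VV[1],msg_vec) then VV[1][1]++ -> VV[1]=[0, 1, 1]
Event 3: LOCAL 1: VV[1][1]++ -> VV[1]=[0, 2, 1]
Event 4: LOCAL 0: VV[0][0]++ -> VV[0]=[2, 0, 0]
Event 5: SEND 0->1: VV[0][0]++ -> VV[0]=[3, 0, 0], msg_vec=[3, 0, 0]; VV[1]=max(VV[1],msg_vec) then VV[1][1]++ -> VV[1]=[3, 3, 1]
Event 6: LOCAL 1: VV[1][1]++ -> VV[1]=[3, 4, 1]
Event 7: SEND 2->1: VV[2][2]++ -> VV[2]=[0, 0, 2], msg_vec=[0, 0, 2]; VV[1]=max(VV[1],msg_vec) then VV[1][1]++ -> VV[1]=[3, 5, 2]
Event 8: LOCAL 0: VV[0][0]++ -> VV[0]=[4, 0, 0]
Event 9: SEND 2->0: VV[2][2]++ -> VV[2]=[0, 0, 3], msg_vec=[0, 0, 3]; VV[0]=max(VV[0],msg_vec) then VV[0][0]++ -> VV[0]=[5, 0, 3]
Event 2 stamp: [0, 0, 1]
Event 8 stamp: [4, 0, 0]
[0, 0, 1] <= [4, 0, 0]? False
[4, 0, 0] <= [0, 0, 1]? False
Relation: concurrent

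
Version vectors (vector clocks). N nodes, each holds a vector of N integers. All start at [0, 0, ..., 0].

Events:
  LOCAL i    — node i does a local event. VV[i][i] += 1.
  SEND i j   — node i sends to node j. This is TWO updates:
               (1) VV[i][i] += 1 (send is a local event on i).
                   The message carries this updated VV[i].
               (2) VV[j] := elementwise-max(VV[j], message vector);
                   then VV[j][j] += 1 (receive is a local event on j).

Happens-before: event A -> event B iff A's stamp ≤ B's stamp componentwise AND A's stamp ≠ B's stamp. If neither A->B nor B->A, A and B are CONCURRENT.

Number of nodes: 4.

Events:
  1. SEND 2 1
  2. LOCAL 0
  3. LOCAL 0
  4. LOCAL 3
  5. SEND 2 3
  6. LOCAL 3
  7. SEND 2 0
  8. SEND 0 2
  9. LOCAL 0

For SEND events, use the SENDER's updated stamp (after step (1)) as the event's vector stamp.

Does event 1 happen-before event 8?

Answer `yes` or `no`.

Answer: yes

Derivation:
Initial: VV[0]=[0, 0, 0, 0]
Initial: VV[1]=[0, 0, 0, 0]
Initial: VV[2]=[0, 0, 0, 0]
Initial: VV[3]=[0, 0, 0, 0]
Event 1: SEND 2->1: VV[2][2]++ -> VV[2]=[0, 0, 1, 0], msg_vec=[0, 0, 1, 0]; VV[1]=max(VV[1],msg_vec) then VV[1][1]++ -> VV[1]=[0, 1, 1, 0]
Event 2: LOCAL 0: VV[0][0]++ -> VV[0]=[1, 0, 0, 0]
Event 3: LOCAL 0: VV[0][0]++ -> VV[0]=[2, 0, 0, 0]
Event 4: LOCAL 3: VV[3][3]++ -> VV[3]=[0, 0, 0, 1]
Event 5: SEND 2->3: VV[2][2]++ -> VV[2]=[0, 0, 2, 0], msg_vec=[0, 0, 2, 0]; VV[3]=max(VV[3],msg_vec) then VV[3][3]++ -> VV[3]=[0, 0, 2, 2]
Event 6: LOCAL 3: VV[3][3]++ -> VV[3]=[0, 0, 2, 3]
Event 7: SEND 2->0: VV[2][2]++ -> VV[2]=[0, 0, 3, 0], msg_vec=[0, 0, 3, 0]; VV[0]=max(VV[0],msg_vec) then VV[0][0]++ -> VV[0]=[3, 0, 3, 0]
Event 8: SEND 0->2: VV[0][0]++ -> VV[0]=[4, 0, 3, 0], msg_vec=[4, 0, 3, 0]; VV[2]=max(VV[2],msg_vec) then VV[2][2]++ -> VV[2]=[4, 0, 4, 0]
Event 9: LOCAL 0: VV[0][0]++ -> VV[0]=[5, 0, 3, 0]
Event 1 stamp: [0, 0, 1, 0]
Event 8 stamp: [4, 0, 3, 0]
[0, 0, 1, 0] <= [4, 0, 3, 0]? True. Equal? False. Happens-before: True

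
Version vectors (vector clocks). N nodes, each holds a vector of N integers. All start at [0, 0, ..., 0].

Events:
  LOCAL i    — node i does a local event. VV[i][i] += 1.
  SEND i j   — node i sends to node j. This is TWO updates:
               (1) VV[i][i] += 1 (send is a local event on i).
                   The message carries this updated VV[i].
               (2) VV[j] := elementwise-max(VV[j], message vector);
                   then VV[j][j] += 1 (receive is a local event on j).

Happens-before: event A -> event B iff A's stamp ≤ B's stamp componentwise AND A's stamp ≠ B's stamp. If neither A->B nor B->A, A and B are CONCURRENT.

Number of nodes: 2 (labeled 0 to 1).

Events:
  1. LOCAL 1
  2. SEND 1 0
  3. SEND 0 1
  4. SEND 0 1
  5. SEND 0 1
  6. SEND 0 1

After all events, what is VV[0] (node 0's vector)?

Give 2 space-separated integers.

Initial: VV[0]=[0, 0]
Initial: VV[1]=[0, 0]
Event 1: LOCAL 1: VV[1][1]++ -> VV[1]=[0, 1]
Event 2: SEND 1->0: VV[1][1]++ -> VV[1]=[0, 2], msg_vec=[0, 2]; VV[0]=max(VV[0],msg_vec) then VV[0][0]++ -> VV[0]=[1, 2]
Event 3: SEND 0->1: VV[0][0]++ -> VV[0]=[2, 2], msg_vec=[2, 2]; VV[1]=max(VV[1],msg_vec) then VV[1][1]++ -> VV[1]=[2, 3]
Event 4: SEND 0->1: VV[0][0]++ -> VV[0]=[3, 2], msg_vec=[3, 2]; VV[1]=max(VV[1],msg_vec) then VV[1][1]++ -> VV[1]=[3, 4]
Event 5: SEND 0->1: VV[0][0]++ -> VV[0]=[4, 2], msg_vec=[4, 2]; VV[1]=max(VV[1],msg_vec) then VV[1][1]++ -> VV[1]=[4, 5]
Event 6: SEND 0->1: VV[0][0]++ -> VV[0]=[5, 2], msg_vec=[5, 2]; VV[1]=max(VV[1],msg_vec) then VV[1][1]++ -> VV[1]=[5, 6]
Final vectors: VV[0]=[5, 2]; VV[1]=[5, 6]

Answer: 5 2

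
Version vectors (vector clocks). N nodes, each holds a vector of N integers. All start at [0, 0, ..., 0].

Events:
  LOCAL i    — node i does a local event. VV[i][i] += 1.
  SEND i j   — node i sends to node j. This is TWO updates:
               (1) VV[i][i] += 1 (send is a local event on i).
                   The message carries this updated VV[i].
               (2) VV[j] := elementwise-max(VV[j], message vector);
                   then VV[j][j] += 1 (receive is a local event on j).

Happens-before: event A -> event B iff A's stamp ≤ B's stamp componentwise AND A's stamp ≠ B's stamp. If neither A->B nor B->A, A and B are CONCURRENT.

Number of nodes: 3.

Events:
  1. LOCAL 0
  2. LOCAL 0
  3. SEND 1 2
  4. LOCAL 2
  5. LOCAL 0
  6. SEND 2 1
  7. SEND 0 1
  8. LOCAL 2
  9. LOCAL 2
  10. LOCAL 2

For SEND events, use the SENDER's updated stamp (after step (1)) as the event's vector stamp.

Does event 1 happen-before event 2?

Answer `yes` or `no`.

Answer: yes

Derivation:
Initial: VV[0]=[0, 0, 0]
Initial: VV[1]=[0, 0, 0]
Initial: VV[2]=[0, 0, 0]
Event 1: LOCAL 0: VV[0][0]++ -> VV[0]=[1, 0, 0]
Event 2: LOCAL 0: VV[0][0]++ -> VV[0]=[2, 0, 0]
Event 3: SEND 1->2: VV[1][1]++ -> VV[1]=[0, 1, 0], msg_vec=[0, 1, 0]; VV[2]=max(VV[2],msg_vec) then VV[2][2]++ -> VV[2]=[0, 1, 1]
Event 4: LOCAL 2: VV[2][2]++ -> VV[2]=[0, 1, 2]
Event 5: LOCAL 0: VV[0][0]++ -> VV[0]=[3, 0, 0]
Event 6: SEND 2->1: VV[2][2]++ -> VV[2]=[0, 1, 3], msg_vec=[0, 1, 3]; VV[1]=max(VV[1],msg_vec) then VV[1][1]++ -> VV[1]=[0, 2, 3]
Event 7: SEND 0->1: VV[0][0]++ -> VV[0]=[4, 0, 0], msg_vec=[4, 0, 0]; VV[1]=max(VV[1],msg_vec) then VV[1][1]++ -> VV[1]=[4, 3, 3]
Event 8: LOCAL 2: VV[2][2]++ -> VV[2]=[0, 1, 4]
Event 9: LOCAL 2: VV[2][2]++ -> VV[2]=[0, 1, 5]
Event 10: LOCAL 2: VV[2][2]++ -> VV[2]=[0, 1, 6]
Event 1 stamp: [1, 0, 0]
Event 2 stamp: [2, 0, 0]
[1, 0, 0] <= [2, 0, 0]? True. Equal? False. Happens-before: True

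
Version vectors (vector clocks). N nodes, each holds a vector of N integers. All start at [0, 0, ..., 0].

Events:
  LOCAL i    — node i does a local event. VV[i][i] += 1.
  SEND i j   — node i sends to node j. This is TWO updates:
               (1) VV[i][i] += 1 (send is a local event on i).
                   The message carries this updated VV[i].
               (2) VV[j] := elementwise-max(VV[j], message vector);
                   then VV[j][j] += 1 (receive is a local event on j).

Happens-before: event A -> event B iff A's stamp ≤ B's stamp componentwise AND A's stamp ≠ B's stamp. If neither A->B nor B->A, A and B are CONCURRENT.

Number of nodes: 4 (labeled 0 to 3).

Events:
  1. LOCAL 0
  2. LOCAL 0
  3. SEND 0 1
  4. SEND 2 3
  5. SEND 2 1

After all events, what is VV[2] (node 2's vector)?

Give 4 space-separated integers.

Initial: VV[0]=[0, 0, 0, 0]
Initial: VV[1]=[0, 0, 0, 0]
Initial: VV[2]=[0, 0, 0, 0]
Initial: VV[3]=[0, 0, 0, 0]
Event 1: LOCAL 0: VV[0][0]++ -> VV[0]=[1, 0, 0, 0]
Event 2: LOCAL 0: VV[0][0]++ -> VV[0]=[2, 0, 0, 0]
Event 3: SEND 0->1: VV[0][0]++ -> VV[0]=[3, 0, 0, 0], msg_vec=[3, 0, 0, 0]; VV[1]=max(VV[1],msg_vec) then VV[1][1]++ -> VV[1]=[3, 1, 0, 0]
Event 4: SEND 2->3: VV[2][2]++ -> VV[2]=[0, 0, 1, 0], msg_vec=[0, 0, 1, 0]; VV[3]=max(VV[3],msg_vec) then VV[3][3]++ -> VV[3]=[0, 0, 1, 1]
Event 5: SEND 2->1: VV[2][2]++ -> VV[2]=[0, 0, 2, 0], msg_vec=[0, 0, 2, 0]; VV[1]=max(VV[1],msg_vec) then VV[1][1]++ -> VV[1]=[3, 2, 2, 0]
Final vectors: VV[0]=[3, 0, 0, 0]; VV[1]=[3, 2, 2, 0]; VV[2]=[0, 0, 2, 0]; VV[3]=[0, 0, 1, 1]

Answer: 0 0 2 0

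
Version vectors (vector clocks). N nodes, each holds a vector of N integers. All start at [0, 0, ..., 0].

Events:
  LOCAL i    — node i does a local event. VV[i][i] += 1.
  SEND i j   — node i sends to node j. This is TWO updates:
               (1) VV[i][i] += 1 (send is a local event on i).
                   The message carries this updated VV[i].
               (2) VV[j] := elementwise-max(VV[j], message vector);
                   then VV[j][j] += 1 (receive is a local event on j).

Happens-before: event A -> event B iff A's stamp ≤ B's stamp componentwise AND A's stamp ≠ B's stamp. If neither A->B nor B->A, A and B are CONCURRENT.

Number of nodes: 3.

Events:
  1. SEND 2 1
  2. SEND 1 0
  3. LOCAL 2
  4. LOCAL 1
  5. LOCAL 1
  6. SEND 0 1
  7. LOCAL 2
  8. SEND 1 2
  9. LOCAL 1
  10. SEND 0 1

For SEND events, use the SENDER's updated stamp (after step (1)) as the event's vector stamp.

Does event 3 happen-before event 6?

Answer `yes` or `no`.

Answer: no

Derivation:
Initial: VV[0]=[0, 0, 0]
Initial: VV[1]=[0, 0, 0]
Initial: VV[2]=[0, 0, 0]
Event 1: SEND 2->1: VV[2][2]++ -> VV[2]=[0, 0, 1], msg_vec=[0, 0, 1]; VV[1]=max(VV[1],msg_vec) then VV[1][1]++ -> VV[1]=[0, 1, 1]
Event 2: SEND 1->0: VV[1][1]++ -> VV[1]=[0, 2, 1], msg_vec=[0, 2, 1]; VV[0]=max(VV[0],msg_vec) then VV[0][0]++ -> VV[0]=[1, 2, 1]
Event 3: LOCAL 2: VV[2][2]++ -> VV[2]=[0, 0, 2]
Event 4: LOCAL 1: VV[1][1]++ -> VV[1]=[0, 3, 1]
Event 5: LOCAL 1: VV[1][1]++ -> VV[1]=[0, 4, 1]
Event 6: SEND 0->1: VV[0][0]++ -> VV[0]=[2, 2, 1], msg_vec=[2, 2, 1]; VV[1]=max(VV[1],msg_vec) then VV[1][1]++ -> VV[1]=[2, 5, 1]
Event 7: LOCAL 2: VV[2][2]++ -> VV[2]=[0, 0, 3]
Event 8: SEND 1->2: VV[1][1]++ -> VV[1]=[2, 6, 1], msg_vec=[2, 6, 1]; VV[2]=max(VV[2],msg_vec) then VV[2][2]++ -> VV[2]=[2, 6, 4]
Event 9: LOCAL 1: VV[1][1]++ -> VV[1]=[2, 7, 1]
Event 10: SEND 0->1: VV[0][0]++ -> VV[0]=[3, 2, 1], msg_vec=[3, 2, 1]; VV[1]=max(VV[1],msg_vec) then VV[1][1]++ -> VV[1]=[3, 8, 1]
Event 3 stamp: [0, 0, 2]
Event 6 stamp: [2, 2, 1]
[0, 0, 2] <= [2, 2, 1]? False. Equal? False. Happens-before: False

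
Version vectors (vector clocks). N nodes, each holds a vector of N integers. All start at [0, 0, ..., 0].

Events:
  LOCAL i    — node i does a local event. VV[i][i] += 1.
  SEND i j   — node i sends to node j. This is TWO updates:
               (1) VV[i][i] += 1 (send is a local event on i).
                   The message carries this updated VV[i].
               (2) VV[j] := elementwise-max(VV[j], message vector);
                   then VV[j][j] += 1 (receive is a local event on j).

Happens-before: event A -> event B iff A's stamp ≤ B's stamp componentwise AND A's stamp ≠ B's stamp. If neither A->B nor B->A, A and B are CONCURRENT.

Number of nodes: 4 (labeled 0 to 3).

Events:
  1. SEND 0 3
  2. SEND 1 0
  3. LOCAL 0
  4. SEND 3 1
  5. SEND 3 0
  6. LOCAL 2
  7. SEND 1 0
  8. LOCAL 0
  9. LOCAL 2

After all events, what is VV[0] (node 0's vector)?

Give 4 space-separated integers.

Initial: VV[0]=[0, 0, 0, 0]
Initial: VV[1]=[0, 0, 0, 0]
Initial: VV[2]=[0, 0, 0, 0]
Initial: VV[3]=[0, 0, 0, 0]
Event 1: SEND 0->3: VV[0][0]++ -> VV[0]=[1, 0, 0, 0], msg_vec=[1, 0, 0, 0]; VV[3]=max(VV[3],msg_vec) then VV[3][3]++ -> VV[3]=[1, 0, 0, 1]
Event 2: SEND 1->0: VV[1][1]++ -> VV[1]=[0, 1, 0, 0], msg_vec=[0, 1, 0, 0]; VV[0]=max(VV[0],msg_vec) then VV[0][0]++ -> VV[0]=[2, 1, 0, 0]
Event 3: LOCAL 0: VV[0][0]++ -> VV[0]=[3, 1, 0, 0]
Event 4: SEND 3->1: VV[3][3]++ -> VV[3]=[1, 0, 0, 2], msg_vec=[1, 0, 0, 2]; VV[1]=max(VV[1],msg_vec) then VV[1][1]++ -> VV[1]=[1, 2, 0, 2]
Event 5: SEND 3->0: VV[3][3]++ -> VV[3]=[1, 0, 0, 3], msg_vec=[1, 0, 0, 3]; VV[0]=max(VV[0],msg_vec) then VV[0][0]++ -> VV[0]=[4, 1, 0, 3]
Event 6: LOCAL 2: VV[2][2]++ -> VV[2]=[0, 0, 1, 0]
Event 7: SEND 1->0: VV[1][1]++ -> VV[1]=[1, 3, 0, 2], msg_vec=[1, 3, 0, 2]; VV[0]=max(VV[0],msg_vec) then VV[0][0]++ -> VV[0]=[5, 3, 0, 3]
Event 8: LOCAL 0: VV[0][0]++ -> VV[0]=[6, 3, 0, 3]
Event 9: LOCAL 2: VV[2][2]++ -> VV[2]=[0, 0, 2, 0]
Final vectors: VV[0]=[6, 3, 0, 3]; VV[1]=[1, 3, 0, 2]; VV[2]=[0, 0, 2, 0]; VV[3]=[1, 0, 0, 3]

Answer: 6 3 0 3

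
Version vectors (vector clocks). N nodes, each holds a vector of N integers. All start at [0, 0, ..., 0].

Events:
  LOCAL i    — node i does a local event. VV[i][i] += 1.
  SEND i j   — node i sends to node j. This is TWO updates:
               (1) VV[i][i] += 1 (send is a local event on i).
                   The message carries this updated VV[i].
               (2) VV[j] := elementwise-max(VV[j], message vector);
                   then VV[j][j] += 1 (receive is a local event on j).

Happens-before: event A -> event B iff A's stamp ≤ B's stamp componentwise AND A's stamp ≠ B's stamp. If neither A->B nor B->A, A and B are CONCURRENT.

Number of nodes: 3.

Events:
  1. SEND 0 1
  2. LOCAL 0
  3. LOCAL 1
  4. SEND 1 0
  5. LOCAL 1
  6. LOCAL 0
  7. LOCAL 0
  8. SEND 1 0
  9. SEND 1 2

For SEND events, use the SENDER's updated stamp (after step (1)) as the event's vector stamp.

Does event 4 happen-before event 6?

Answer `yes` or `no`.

Initial: VV[0]=[0, 0, 0]
Initial: VV[1]=[0, 0, 0]
Initial: VV[2]=[0, 0, 0]
Event 1: SEND 0->1: VV[0][0]++ -> VV[0]=[1, 0, 0], msg_vec=[1, 0, 0]; VV[1]=max(VV[1],msg_vec) then VV[1][1]++ -> VV[1]=[1, 1, 0]
Event 2: LOCAL 0: VV[0][0]++ -> VV[0]=[2, 0, 0]
Event 3: LOCAL 1: VV[1][1]++ -> VV[1]=[1, 2, 0]
Event 4: SEND 1->0: VV[1][1]++ -> VV[1]=[1, 3, 0], msg_vec=[1, 3, 0]; VV[0]=max(VV[0],msg_vec) then VV[0][0]++ -> VV[0]=[3, 3, 0]
Event 5: LOCAL 1: VV[1][1]++ -> VV[1]=[1, 4, 0]
Event 6: LOCAL 0: VV[0][0]++ -> VV[0]=[4, 3, 0]
Event 7: LOCAL 0: VV[0][0]++ -> VV[0]=[5, 3, 0]
Event 8: SEND 1->0: VV[1][1]++ -> VV[1]=[1, 5, 0], msg_vec=[1, 5, 0]; VV[0]=max(VV[0],msg_vec) then VV[0][0]++ -> VV[0]=[6, 5, 0]
Event 9: SEND 1->2: VV[1][1]++ -> VV[1]=[1, 6, 0], msg_vec=[1, 6, 0]; VV[2]=max(VV[2],msg_vec) then VV[2][2]++ -> VV[2]=[1, 6, 1]
Event 4 stamp: [1, 3, 0]
Event 6 stamp: [4, 3, 0]
[1, 3, 0] <= [4, 3, 0]? True. Equal? False. Happens-before: True

Answer: yes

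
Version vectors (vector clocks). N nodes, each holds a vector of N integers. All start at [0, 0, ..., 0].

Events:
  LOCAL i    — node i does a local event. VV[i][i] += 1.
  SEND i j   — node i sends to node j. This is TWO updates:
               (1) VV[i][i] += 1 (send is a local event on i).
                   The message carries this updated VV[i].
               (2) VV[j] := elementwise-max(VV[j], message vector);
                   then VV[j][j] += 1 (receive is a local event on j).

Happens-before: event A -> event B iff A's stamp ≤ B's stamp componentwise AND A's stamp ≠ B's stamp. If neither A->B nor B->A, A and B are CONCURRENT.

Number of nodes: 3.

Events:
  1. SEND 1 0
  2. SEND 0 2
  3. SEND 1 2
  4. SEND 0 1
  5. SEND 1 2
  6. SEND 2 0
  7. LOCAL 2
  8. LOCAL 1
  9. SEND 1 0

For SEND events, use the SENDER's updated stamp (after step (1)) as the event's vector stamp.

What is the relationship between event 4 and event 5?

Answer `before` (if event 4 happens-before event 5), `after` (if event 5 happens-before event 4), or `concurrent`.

Initial: VV[0]=[0, 0, 0]
Initial: VV[1]=[0, 0, 0]
Initial: VV[2]=[0, 0, 0]
Event 1: SEND 1->0: VV[1][1]++ -> VV[1]=[0, 1, 0], msg_vec=[0, 1, 0]; VV[0]=max(VV[0],msg_vec) then VV[0][0]++ -> VV[0]=[1, 1, 0]
Event 2: SEND 0->2: VV[0][0]++ -> VV[0]=[2, 1, 0], msg_vec=[2, 1, 0]; VV[2]=max(VV[2],msg_vec) then VV[2][2]++ -> VV[2]=[2, 1, 1]
Event 3: SEND 1->2: VV[1][1]++ -> VV[1]=[0, 2, 0], msg_vec=[0, 2, 0]; VV[2]=max(VV[2],msg_vec) then VV[2][2]++ -> VV[2]=[2, 2, 2]
Event 4: SEND 0->1: VV[0][0]++ -> VV[0]=[3, 1, 0], msg_vec=[3, 1, 0]; VV[1]=max(VV[1],msg_vec) then VV[1][1]++ -> VV[1]=[3, 3, 0]
Event 5: SEND 1->2: VV[1][1]++ -> VV[1]=[3, 4, 0], msg_vec=[3, 4, 0]; VV[2]=max(VV[2],msg_vec) then VV[2][2]++ -> VV[2]=[3, 4, 3]
Event 6: SEND 2->0: VV[2][2]++ -> VV[2]=[3, 4, 4], msg_vec=[3, 4, 4]; VV[0]=max(VV[0],msg_vec) then VV[0][0]++ -> VV[0]=[4, 4, 4]
Event 7: LOCAL 2: VV[2][2]++ -> VV[2]=[3, 4, 5]
Event 8: LOCAL 1: VV[1][1]++ -> VV[1]=[3, 5, 0]
Event 9: SEND 1->0: VV[1][1]++ -> VV[1]=[3, 6, 0], msg_vec=[3, 6, 0]; VV[0]=max(VV[0],msg_vec) then VV[0][0]++ -> VV[0]=[5, 6, 4]
Event 4 stamp: [3, 1, 0]
Event 5 stamp: [3, 4, 0]
[3, 1, 0] <= [3, 4, 0]? True
[3, 4, 0] <= [3, 1, 0]? False
Relation: before

Answer: before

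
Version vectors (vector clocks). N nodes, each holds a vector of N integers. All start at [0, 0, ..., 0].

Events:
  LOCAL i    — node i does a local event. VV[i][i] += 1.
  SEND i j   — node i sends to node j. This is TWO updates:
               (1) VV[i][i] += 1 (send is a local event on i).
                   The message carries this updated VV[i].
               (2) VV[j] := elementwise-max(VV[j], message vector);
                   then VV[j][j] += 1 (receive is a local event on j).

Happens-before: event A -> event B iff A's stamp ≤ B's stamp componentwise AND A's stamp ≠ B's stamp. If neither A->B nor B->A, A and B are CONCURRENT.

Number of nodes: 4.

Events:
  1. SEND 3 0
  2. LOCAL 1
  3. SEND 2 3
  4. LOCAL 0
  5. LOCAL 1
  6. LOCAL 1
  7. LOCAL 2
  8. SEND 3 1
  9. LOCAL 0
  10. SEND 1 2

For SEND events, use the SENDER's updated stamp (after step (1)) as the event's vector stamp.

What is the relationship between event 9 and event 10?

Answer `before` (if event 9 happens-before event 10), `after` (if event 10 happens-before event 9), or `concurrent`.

Initial: VV[0]=[0, 0, 0, 0]
Initial: VV[1]=[0, 0, 0, 0]
Initial: VV[2]=[0, 0, 0, 0]
Initial: VV[3]=[0, 0, 0, 0]
Event 1: SEND 3->0: VV[3][3]++ -> VV[3]=[0, 0, 0, 1], msg_vec=[0, 0, 0, 1]; VV[0]=max(VV[0],msg_vec) then VV[0][0]++ -> VV[0]=[1, 0, 0, 1]
Event 2: LOCAL 1: VV[1][1]++ -> VV[1]=[0, 1, 0, 0]
Event 3: SEND 2->3: VV[2][2]++ -> VV[2]=[0, 0, 1, 0], msg_vec=[0, 0, 1, 0]; VV[3]=max(VV[3],msg_vec) then VV[3][3]++ -> VV[3]=[0, 0, 1, 2]
Event 4: LOCAL 0: VV[0][0]++ -> VV[0]=[2, 0, 0, 1]
Event 5: LOCAL 1: VV[1][1]++ -> VV[1]=[0, 2, 0, 0]
Event 6: LOCAL 1: VV[1][1]++ -> VV[1]=[0, 3, 0, 0]
Event 7: LOCAL 2: VV[2][2]++ -> VV[2]=[0, 0, 2, 0]
Event 8: SEND 3->1: VV[3][3]++ -> VV[3]=[0, 0, 1, 3], msg_vec=[0, 0, 1, 3]; VV[1]=max(VV[1],msg_vec) then VV[1][1]++ -> VV[1]=[0, 4, 1, 3]
Event 9: LOCAL 0: VV[0][0]++ -> VV[0]=[3, 0, 0, 1]
Event 10: SEND 1->2: VV[1][1]++ -> VV[1]=[0, 5, 1, 3], msg_vec=[0, 5, 1, 3]; VV[2]=max(VV[2],msg_vec) then VV[2][2]++ -> VV[2]=[0, 5, 3, 3]
Event 9 stamp: [3, 0, 0, 1]
Event 10 stamp: [0, 5, 1, 3]
[3, 0, 0, 1] <= [0, 5, 1, 3]? False
[0, 5, 1, 3] <= [3, 0, 0, 1]? False
Relation: concurrent

Answer: concurrent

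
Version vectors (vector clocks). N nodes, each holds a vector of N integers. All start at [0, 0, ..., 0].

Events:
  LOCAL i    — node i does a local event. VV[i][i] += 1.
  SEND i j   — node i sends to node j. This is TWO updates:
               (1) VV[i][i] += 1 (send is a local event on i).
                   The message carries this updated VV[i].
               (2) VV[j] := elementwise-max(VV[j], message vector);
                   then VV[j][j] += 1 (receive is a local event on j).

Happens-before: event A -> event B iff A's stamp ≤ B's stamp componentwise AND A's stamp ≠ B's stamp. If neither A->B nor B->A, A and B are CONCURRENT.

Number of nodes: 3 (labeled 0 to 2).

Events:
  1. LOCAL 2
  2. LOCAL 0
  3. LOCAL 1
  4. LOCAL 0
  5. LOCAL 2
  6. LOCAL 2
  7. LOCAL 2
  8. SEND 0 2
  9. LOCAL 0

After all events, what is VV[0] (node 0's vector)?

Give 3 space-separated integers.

Initial: VV[0]=[0, 0, 0]
Initial: VV[1]=[0, 0, 0]
Initial: VV[2]=[0, 0, 0]
Event 1: LOCAL 2: VV[2][2]++ -> VV[2]=[0, 0, 1]
Event 2: LOCAL 0: VV[0][0]++ -> VV[0]=[1, 0, 0]
Event 3: LOCAL 1: VV[1][1]++ -> VV[1]=[0, 1, 0]
Event 4: LOCAL 0: VV[0][0]++ -> VV[0]=[2, 0, 0]
Event 5: LOCAL 2: VV[2][2]++ -> VV[2]=[0, 0, 2]
Event 6: LOCAL 2: VV[2][2]++ -> VV[2]=[0, 0, 3]
Event 7: LOCAL 2: VV[2][2]++ -> VV[2]=[0, 0, 4]
Event 8: SEND 0->2: VV[0][0]++ -> VV[0]=[3, 0, 0], msg_vec=[3, 0, 0]; VV[2]=max(VV[2],msg_vec) then VV[2][2]++ -> VV[2]=[3, 0, 5]
Event 9: LOCAL 0: VV[0][0]++ -> VV[0]=[4, 0, 0]
Final vectors: VV[0]=[4, 0, 0]; VV[1]=[0, 1, 0]; VV[2]=[3, 0, 5]

Answer: 4 0 0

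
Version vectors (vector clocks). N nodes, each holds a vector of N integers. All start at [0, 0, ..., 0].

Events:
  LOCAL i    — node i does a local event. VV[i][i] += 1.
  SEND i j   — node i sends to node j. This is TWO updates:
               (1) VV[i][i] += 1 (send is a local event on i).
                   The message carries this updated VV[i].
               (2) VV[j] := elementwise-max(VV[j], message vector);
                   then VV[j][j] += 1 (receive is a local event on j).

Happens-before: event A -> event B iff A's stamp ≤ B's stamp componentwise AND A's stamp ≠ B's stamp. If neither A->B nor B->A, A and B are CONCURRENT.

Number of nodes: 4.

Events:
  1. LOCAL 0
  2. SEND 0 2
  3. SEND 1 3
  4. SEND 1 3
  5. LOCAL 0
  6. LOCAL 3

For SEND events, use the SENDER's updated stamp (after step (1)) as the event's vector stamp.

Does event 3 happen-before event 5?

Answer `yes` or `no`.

Initial: VV[0]=[0, 0, 0, 0]
Initial: VV[1]=[0, 0, 0, 0]
Initial: VV[2]=[0, 0, 0, 0]
Initial: VV[3]=[0, 0, 0, 0]
Event 1: LOCAL 0: VV[0][0]++ -> VV[0]=[1, 0, 0, 0]
Event 2: SEND 0->2: VV[0][0]++ -> VV[0]=[2, 0, 0, 0], msg_vec=[2, 0, 0, 0]; VV[2]=max(VV[2],msg_vec) then VV[2][2]++ -> VV[2]=[2, 0, 1, 0]
Event 3: SEND 1->3: VV[1][1]++ -> VV[1]=[0, 1, 0, 0], msg_vec=[0, 1, 0, 0]; VV[3]=max(VV[3],msg_vec) then VV[3][3]++ -> VV[3]=[0, 1, 0, 1]
Event 4: SEND 1->3: VV[1][1]++ -> VV[1]=[0, 2, 0, 0], msg_vec=[0, 2, 0, 0]; VV[3]=max(VV[3],msg_vec) then VV[3][3]++ -> VV[3]=[0, 2, 0, 2]
Event 5: LOCAL 0: VV[0][0]++ -> VV[0]=[3, 0, 0, 0]
Event 6: LOCAL 3: VV[3][3]++ -> VV[3]=[0, 2, 0, 3]
Event 3 stamp: [0, 1, 0, 0]
Event 5 stamp: [3, 0, 0, 0]
[0, 1, 0, 0] <= [3, 0, 0, 0]? False. Equal? False. Happens-before: False

Answer: no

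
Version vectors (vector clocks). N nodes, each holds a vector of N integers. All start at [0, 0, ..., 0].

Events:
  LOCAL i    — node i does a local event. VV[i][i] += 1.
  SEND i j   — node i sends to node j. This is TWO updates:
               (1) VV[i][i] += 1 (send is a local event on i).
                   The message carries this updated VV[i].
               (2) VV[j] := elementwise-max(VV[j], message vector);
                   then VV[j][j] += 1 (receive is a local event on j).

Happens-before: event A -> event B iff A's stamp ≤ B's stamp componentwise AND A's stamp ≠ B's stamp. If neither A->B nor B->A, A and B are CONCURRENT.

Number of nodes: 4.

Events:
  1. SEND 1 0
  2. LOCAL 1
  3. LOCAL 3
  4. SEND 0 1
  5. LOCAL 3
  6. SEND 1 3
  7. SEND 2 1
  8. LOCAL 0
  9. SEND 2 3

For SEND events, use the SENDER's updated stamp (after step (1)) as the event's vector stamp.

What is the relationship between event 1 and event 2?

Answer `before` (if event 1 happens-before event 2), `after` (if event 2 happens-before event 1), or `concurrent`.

Answer: before

Derivation:
Initial: VV[0]=[0, 0, 0, 0]
Initial: VV[1]=[0, 0, 0, 0]
Initial: VV[2]=[0, 0, 0, 0]
Initial: VV[3]=[0, 0, 0, 0]
Event 1: SEND 1->0: VV[1][1]++ -> VV[1]=[0, 1, 0, 0], msg_vec=[0, 1, 0, 0]; VV[0]=max(VV[0],msg_vec) then VV[0][0]++ -> VV[0]=[1, 1, 0, 0]
Event 2: LOCAL 1: VV[1][1]++ -> VV[1]=[0, 2, 0, 0]
Event 3: LOCAL 3: VV[3][3]++ -> VV[3]=[0, 0, 0, 1]
Event 4: SEND 0->1: VV[0][0]++ -> VV[0]=[2, 1, 0, 0], msg_vec=[2, 1, 0, 0]; VV[1]=max(VV[1],msg_vec) then VV[1][1]++ -> VV[1]=[2, 3, 0, 0]
Event 5: LOCAL 3: VV[3][3]++ -> VV[3]=[0, 0, 0, 2]
Event 6: SEND 1->3: VV[1][1]++ -> VV[1]=[2, 4, 0, 0], msg_vec=[2, 4, 0, 0]; VV[3]=max(VV[3],msg_vec) then VV[3][3]++ -> VV[3]=[2, 4, 0, 3]
Event 7: SEND 2->1: VV[2][2]++ -> VV[2]=[0, 0, 1, 0], msg_vec=[0, 0, 1, 0]; VV[1]=max(VV[1],msg_vec) then VV[1][1]++ -> VV[1]=[2, 5, 1, 0]
Event 8: LOCAL 0: VV[0][0]++ -> VV[0]=[3, 1, 0, 0]
Event 9: SEND 2->3: VV[2][2]++ -> VV[2]=[0, 0, 2, 0], msg_vec=[0, 0, 2, 0]; VV[3]=max(VV[3],msg_vec) then VV[3][3]++ -> VV[3]=[2, 4, 2, 4]
Event 1 stamp: [0, 1, 0, 0]
Event 2 stamp: [0, 2, 0, 0]
[0, 1, 0, 0] <= [0, 2, 0, 0]? True
[0, 2, 0, 0] <= [0, 1, 0, 0]? False
Relation: before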